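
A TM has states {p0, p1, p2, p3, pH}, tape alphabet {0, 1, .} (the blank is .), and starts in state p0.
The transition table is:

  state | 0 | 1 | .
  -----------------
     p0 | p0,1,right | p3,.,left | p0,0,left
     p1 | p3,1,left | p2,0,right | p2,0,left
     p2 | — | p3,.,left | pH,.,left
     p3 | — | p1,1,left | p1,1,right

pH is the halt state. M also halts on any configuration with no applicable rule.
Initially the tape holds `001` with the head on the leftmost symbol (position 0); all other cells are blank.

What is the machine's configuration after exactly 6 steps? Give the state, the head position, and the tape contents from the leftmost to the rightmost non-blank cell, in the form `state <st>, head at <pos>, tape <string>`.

state=p0 head=0 tape=[0]01   (p0,0)→(p0,1,right)
state=p0 head=1 tape=1[0]1   (p0,0)→(p0,1,right)
state=p0 head=2 tape=11[1]   (p0,1)→(p3,.,left)
state=p3 head=1 tape=1[1].   (p3,1)→(p1,1,left)
state=p1 head=0 tape=[1]1.   (p1,1)→(p2,0,right)
state=p2 head=1 tape=0[1].   (p2,1)→(p3,.,left)
state=p3 head=0 tape=[0]..
After 6 steps: state p3, head at 0, tape 0.

state p3, head at 0, tape 0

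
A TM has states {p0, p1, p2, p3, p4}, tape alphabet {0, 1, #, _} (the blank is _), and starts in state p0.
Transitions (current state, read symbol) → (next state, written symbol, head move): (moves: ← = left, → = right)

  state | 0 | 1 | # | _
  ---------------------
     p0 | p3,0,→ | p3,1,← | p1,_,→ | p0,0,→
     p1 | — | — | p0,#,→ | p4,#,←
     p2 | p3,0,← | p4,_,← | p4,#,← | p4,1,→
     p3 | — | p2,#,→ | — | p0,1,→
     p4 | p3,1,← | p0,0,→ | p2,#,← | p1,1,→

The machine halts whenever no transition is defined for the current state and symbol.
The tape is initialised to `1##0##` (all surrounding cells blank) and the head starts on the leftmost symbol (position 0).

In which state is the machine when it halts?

p3

p0 | ___[1]##0##   read 1 → write 1, move ←, go to p3
p3 | __[_]1##0##   read _ → write 1, move →, go to p0
p0 | __1[1]##0##   read 1 → write 1, move ←, go to p3
p3 | __[1]1##0##   read 1 → write #, move →, go to p2
p2 | __#[1]##0##   read 1 → write _, move ←, go to p4
p4 | __[#]_##0##   read # → write #, move ←, go to p2
p2 | _[_]#_##0##   read _ → write 1, move →, go to p4
p4 | _1[#]_##0##   read # → write #, move ←, go to p2
p2 | _[1]#_##0##   read 1 → write _, move ←, go to p4
p4 | [_]_#_##0##   read _ → write 1, move →, go to p1
p1 | 1[_]#_##0##   read _ → write #, move ←, go to p4
p4 | [1]##_##0##   read 1 → write 0, move →, go to p0
p0 | 0[#]#_##0##   read # → write _, move →, go to p1
p1 | 0_[#]_##0##   read # → write #, move →, go to p0
p0 | 0_#[_]##0##   read _ → write 0, move →, go to p0
p0 | 0_#0[#]#0##   read # → write _, move →, go to p1
p1 | 0_#0_[#]0##   read # → write #, move →, go to p0
p0 | 0_#0_#[0]##   read 0 → write 0, move →, go to p3
p3 | 0_#0_#0[#]#
No transition is defined for (p3, #); M halts in state p3.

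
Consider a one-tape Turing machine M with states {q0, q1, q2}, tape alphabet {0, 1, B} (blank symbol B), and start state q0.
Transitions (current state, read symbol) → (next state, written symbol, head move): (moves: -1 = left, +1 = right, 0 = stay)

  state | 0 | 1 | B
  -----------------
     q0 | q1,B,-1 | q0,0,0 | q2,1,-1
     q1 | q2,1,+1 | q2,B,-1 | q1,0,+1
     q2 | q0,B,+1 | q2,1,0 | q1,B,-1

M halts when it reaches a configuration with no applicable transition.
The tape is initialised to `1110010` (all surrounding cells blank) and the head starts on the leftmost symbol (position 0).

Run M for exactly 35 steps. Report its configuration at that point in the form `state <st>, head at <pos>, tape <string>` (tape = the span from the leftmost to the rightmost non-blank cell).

q0 | BBBBB[1]110010   read 1 → write 0, move 0, go to q0
q0 | BBBBB[0]110010   read 0 → write B, move -1, go to q1
q1 | BBBB[B]B110010   read B → write 0, move +1, go to q1
q1 | BBBB0[B]110010   read B → write 0, move +1, go to q1
q1 | BBBB00[1]10010   read 1 → write B, move -1, go to q2
q2 | BBBB0[0]B10010   read 0 → write B, move +1, go to q0
q0 | BBBB0B[B]10010   read B → write 1, move -1, go to q2
q2 | BBBB0[B]110010   read B → write B, move -1, go to q1
q1 | BBBB[0]B110010   read 0 → write 1, move +1, go to q2
q2 | BBBB1[B]110010   read B → write B, move -1, go to q1
q1 | BBBB[1]B110010   read 1 → write B, move -1, go to q2
q2 | BBB[B]BB110010   read B → write B, move -1, go to q1
q1 | BB[B]BBB110010   read B → write 0, move +1, go to q1
q1 | BB0[B]BB110010   read B → write 0, move +1, go to q1
q1 | BB00[B]B110010   read B → write 0, move +1, go to q1
q1 | BB000[B]110010   read B → write 0, move +1, go to q1
q1 | BB0000[1]10010   read 1 → write B, move -1, go to q2
q2 | BB000[0]B10010   read 0 → write B, move +1, go to q0
q0 | BB000B[B]10010   read B → write 1, move -1, go to q2
q2 | BB000[B]110010   read B → write B, move -1, go to q1
q1 | BB00[0]B110010   read 0 → write 1, move +1, go to q2
q2 | BB001[B]110010   read B → write B, move -1, go to q1
q1 | BB00[1]B110010   read 1 → write B, move -1, go to q2
q2 | BB0[0]BB110010   read 0 → write B, move +1, go to q0
q0 | BB0B[B]B110010   read B → write 1, move -1, go to q2
q2 | BB0[B]1B110010   read B → write B, move -1, go to q1
q1 | BB[0]B1B110010   read 0 → write 1, move +1, go to q2
q2 | BB1[B]1B110010   read B → write B, move -1, go to q1
q1 | BB[1]B1B110010   read 1 → write B, move -1, go to q2
q2 | B[B]BB1B110010   read B → write B, move -1, go to q1
q1 | [B]BBB1B110010   read B → write 0, move +1, go to q1
q1 | 0[B]BB1B110010   read B → write 0, move +1, go to q1
q1 | 00[B]B1B110010   read B → write 0, move +1, go to q1
q1 | 000[B]1B110010   read B → write 0, move +1, go to q1
q1 | 0000[1]B110010   read 1 → write B, move -1, go to q2
q2 | 000[0]BB110010
After 35 steps: state q2, head at -2, tape 0000BB110010.

state q2, head at -2, tape 0000BB110010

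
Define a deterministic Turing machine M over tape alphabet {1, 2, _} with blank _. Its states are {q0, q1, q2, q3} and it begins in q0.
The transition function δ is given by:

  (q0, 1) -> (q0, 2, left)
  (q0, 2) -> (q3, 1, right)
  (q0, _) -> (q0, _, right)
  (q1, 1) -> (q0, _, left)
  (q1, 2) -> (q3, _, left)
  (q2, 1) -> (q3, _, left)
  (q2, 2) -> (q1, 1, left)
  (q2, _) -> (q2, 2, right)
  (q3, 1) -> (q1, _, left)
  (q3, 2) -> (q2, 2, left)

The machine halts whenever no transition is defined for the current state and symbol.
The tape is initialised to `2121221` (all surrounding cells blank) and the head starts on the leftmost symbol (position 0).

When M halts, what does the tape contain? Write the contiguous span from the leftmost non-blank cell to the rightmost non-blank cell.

state=q0 head=0 tape=_[2]121221   (q0,2)→(q3,1,right)
state=q3 head=1 tape=_1[1]21221   (q3,1)→(q1,_,left)
state=q1 head=0 tape=_[1]_21221   (q1,1)→(q0,_,left)
state=q0 head=-1 tape=[_]__21221   (q0,_)→(q0,_,right)
state=q0 head=0 tape=_[_]_21221   (q0,_)→(q0,_,right)
state=q0 head=1 tape=__[_]21221   (q0,_)→(q0,_,right)
state=q0 head=2 tape=___[2]1221   (q0,2)→(q3,1,right)
state=q3 head=3 tape=___1[1]221   (q3,1)→(q1,_,left)
state=q1 head=2 tape=___[1]_221   (q1,1)→(q0,_,left)
state=q0 head=1 tape=__[_]__221   (q0,_)→(q0,_,right)
state=q0 head=2 tape=___[_]_221   (q0,_)→(q0,_,right)
state=q0 head=3 tape=____[_]221   (q0,_)→(q0,_,right)
state=q0 head=4 tape=_____[2]21   (q0,2)→(q3,1,right)
state=q3 head=5 tape=_____1[2]1   (q3,2)→(q2,2,left)
state=q2 head=4 tape=_____[1]21   (q2,1)→(q3,_,left)
state=q3 head=3 tape=____[_]_21
The non-blank tape span at halt is 21.

21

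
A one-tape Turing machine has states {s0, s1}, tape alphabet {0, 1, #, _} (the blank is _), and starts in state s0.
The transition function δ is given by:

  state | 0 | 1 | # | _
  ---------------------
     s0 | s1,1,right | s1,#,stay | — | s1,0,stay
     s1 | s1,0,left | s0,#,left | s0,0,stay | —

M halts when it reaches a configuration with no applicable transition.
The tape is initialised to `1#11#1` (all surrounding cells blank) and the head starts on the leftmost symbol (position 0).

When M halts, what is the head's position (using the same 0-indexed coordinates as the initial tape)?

6

state=s0 head=0 tape=[1]#11#1_   (s0,1)→(s1,#,stay)
state=s1 head=0 tape=[#]#11#1_   (s1,#)→(s0,0,stay)
state=s0 head=0 tape=[0]#11#1_   (s0,0)→(s1,1,right)
state=s1 head=1 tape=1[#]11#1_   (s1,#)→(s0,0,stay)
state=s0 head=1 tape=1[0]11#1_   (s0,0)→(s1,1,right)
state=s1 head=2 tape=11[1]1#1_   (s1,1)→(s0,#,left)
state=s0 head=1 tape=1[1]#1#1_   (s0,1)→(s1,#,stay)
state=s1 head=1 tape=1[#]#1#1_   (s1,#)→(s0,0,stay)
state=s0 head=1 tape=1[0]#1#1_   (s0,0)→(s1,1,right)
state=s1 head=2 tape=11[#]1#1_   (s1,#)→(s0,0,stay)
state=s0 head=2 tape=11[0]1#1_   (s0,0)→(s1,1,right)
state=s1 head=3 tape=111[1]#1_   (s1,1)→(s0,#,left)
state=s0 head=2 tape=11[1]##1_   (s0,1)→(s1,#,stay)
state=s1 head=2 tape=11[#]##1_   (s1,#)→(s0,0,stay)
state=s0 head=2 tape=11[0]##1_   (s0,0)→(s1,1,right)
state=s1 head=3 tape=111[#]#1_   (s1,#)→(s0,0,stay)
state=s0 head=3 tape=111[0]#1_   (s0,0)→(s1,1,right)
state=s1 head=4 tape=1111[#]1_   (s1,#)→(s0,0,stay)
state=s0 head=4 tape=1111[0]1_   (s0,0)→(s1,1,right)
state=s1 head=5 tape=11111[1]_   (s1,1)→(s0,#,left)
state=s0 head=4 tape=1111[1]#_   (s0,1)→(s1,#,stay)
state=s1 head=4 tape=1111[#]#_   (s1,#)→(s0,0,stay)
state=s0 head=4 tape=1111[0]#_   (s0,0)→(s1,1,right)
state=s1 head=5 tape=11111[#]_   (s1,#)→(s0,0,stay)
state=s0 head=5 tape=11111[0]_   (s0,0)→(s1,1,right)
state=s1 head=6 tape=111111[_]
At halt the head is at cell 6.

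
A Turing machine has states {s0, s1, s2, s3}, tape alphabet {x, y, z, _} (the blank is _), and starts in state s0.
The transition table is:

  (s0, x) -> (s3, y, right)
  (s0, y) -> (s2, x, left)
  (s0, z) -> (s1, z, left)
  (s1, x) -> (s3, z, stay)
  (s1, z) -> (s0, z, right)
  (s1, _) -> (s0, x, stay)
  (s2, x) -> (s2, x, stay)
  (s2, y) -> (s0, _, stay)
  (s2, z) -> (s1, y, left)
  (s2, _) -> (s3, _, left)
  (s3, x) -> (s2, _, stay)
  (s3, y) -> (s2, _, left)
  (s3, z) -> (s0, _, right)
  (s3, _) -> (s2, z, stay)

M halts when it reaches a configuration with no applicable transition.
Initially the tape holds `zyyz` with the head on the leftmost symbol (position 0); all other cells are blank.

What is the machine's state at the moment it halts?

s0 | ____[z]yyz   read z → write z, move left, go to s1
s1 | ___[_]zyyz   read _ → write x, move stay, go to s0
s0 | ___[x]zyyz   read x → write y, move right, go to s3
s3 | ___y[z]yyz   read z → write _, move right, go to s0
s0 | ___y_[y]yz   read y → write x, move left, go to s2
s2 | ___y[_]xyz   read _ → write _, move left, go to s3
s3 | ___[y]_xyz   read y → write _, move left, go to s2
s2 | __[_]__xyz   read _ → write _, move left, go to s3
s3 | _[_]___xyz   read _ → write z, move stay, go to s2
s2 | _[z]___xyz   read z → write y, move left, go to s1
s1 | [_]y___xyz   read _ → write x, move stay, go to s0
s0 | [x]y___xyz   read x → write y, move right, go to s3
s3 | y[y]___xyz   read y → write _, move left, go to s2
s2 | [y]____xyz   read y → write _, move stay, go to s0
s0 | [_]____xyz
No transition is defined for (s0, _); M halts in state s0.

s0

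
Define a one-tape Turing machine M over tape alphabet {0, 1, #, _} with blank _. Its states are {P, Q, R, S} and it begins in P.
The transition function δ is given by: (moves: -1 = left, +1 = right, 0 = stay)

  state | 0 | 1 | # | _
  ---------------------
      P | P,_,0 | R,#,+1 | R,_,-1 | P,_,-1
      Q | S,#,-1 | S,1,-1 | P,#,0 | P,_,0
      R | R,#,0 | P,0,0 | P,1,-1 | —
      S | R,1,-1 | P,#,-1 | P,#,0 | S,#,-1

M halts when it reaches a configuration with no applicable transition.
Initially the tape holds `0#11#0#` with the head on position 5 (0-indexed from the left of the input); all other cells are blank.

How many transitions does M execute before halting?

P | 0#11#[0]#   read 0 → write _, move 0, go to P
P | 0#11#[_]#   read _ → write _, move -1, go to P
P | 0#11[#]_#   read # → write _, move -1, go to R
R | 0#1[1]__#   read 1 → write 0, move 0, go to P
P | 0#1[0]__#   read 0 → write _, move 0, go to P
P | 0#1[_]__#   read _ → write _, move -1, go to P
P | 0#[1]___#   read 1 → write #, move +1, go to R
R | 0##[_]__#
M halts after 7 transitions.

7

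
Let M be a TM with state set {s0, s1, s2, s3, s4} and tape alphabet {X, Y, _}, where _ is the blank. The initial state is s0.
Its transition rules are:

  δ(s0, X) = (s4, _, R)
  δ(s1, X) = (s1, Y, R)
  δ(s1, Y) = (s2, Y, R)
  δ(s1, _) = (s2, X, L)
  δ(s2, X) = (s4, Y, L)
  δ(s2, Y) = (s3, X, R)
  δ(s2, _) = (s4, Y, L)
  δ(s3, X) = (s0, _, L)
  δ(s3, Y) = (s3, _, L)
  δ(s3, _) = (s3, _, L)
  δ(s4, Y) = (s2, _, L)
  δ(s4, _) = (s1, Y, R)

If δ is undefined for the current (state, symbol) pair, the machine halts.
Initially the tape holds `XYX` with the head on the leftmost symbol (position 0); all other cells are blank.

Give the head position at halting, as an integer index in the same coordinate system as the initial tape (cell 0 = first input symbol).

s0 | __[X]YX   read X → write _, move R, go to s4
s4 | ___[Y]X   read Y → write _, move L, go to s2
s2 | __[_]_X   read _ → write Y, move L, go to s4
s4 | _[_]Y_X   read _ → write Y, move R, go to s1
s1 | _Y[Y]_X   read Y → write Y, move R, go to s2
s2 | _YY[_]X   read _ → write Y, move L, go to s4
s4 | _Y[Y]YX   read Y → write _, move L, go to s2
s2 | _[Y]_YX   read Y → write X, move R, go to s3
s3 | _X[_]YX   read _ → write _, move L, go to s3
s3 | _[X]_YX   read X → write _, move L, go to s0
s0 | [_]__YX
At halt the head is at cell -2.

-2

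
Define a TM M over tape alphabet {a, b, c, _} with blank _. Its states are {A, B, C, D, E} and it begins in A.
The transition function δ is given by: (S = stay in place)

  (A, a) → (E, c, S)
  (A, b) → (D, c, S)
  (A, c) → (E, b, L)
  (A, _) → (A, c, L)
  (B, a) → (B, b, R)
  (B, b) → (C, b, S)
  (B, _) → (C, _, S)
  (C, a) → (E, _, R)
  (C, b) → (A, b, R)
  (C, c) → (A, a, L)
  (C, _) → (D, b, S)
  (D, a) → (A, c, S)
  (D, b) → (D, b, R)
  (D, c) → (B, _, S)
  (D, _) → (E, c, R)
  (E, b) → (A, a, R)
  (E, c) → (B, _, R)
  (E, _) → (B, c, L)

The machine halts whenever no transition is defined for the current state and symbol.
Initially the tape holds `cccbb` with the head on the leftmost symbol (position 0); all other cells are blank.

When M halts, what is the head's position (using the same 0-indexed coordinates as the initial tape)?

A | __[c]ccbb__   read c → write b, move L, go to E
E | _[_]bccbb__   read _ → write c, move L, go to B
B | [_]cbccbb__   read _ → write _, move S, go to C
C | [_]cbccbb__   read _ → write b, move S, go to D
D | [b]cbccbb__   read b → write b, move R, go to D
D | b[c]bccbb__   read c → write _, move S, go to B
B | b[_]bccbb__   read _ → write _, move S, go to C
C | b[_]bccbb__   read _ → write b, move S, go to D
D | b[b]bccbb__   read b → write b, move R, go to D
D | bb[b]ccbb__   read b → write b, move R, go to D
D | bbb[c]cbb__   read c → write _, move S, go to B
B | bbb[_]cbb__   read _ → write _, move S, go to C
C | bbb[_]cbb__   read _ → write b, move S, go to D
D | bbb[b]cbb__   read b → write b, move R, go to D
D | bbbb[c]bb__   read c → write _, move S, go to B
B | bbbb[_]bb__   read _ → write _, move S, go to C
C | bbbb[_]bb__   read _ → write b, move S, go to D
D | bbbb[b]bb__   read b → write b, move R, go to D
D | bbbbb[b]b__   read b → write b, move R, go to D
D | bbbbbb[b]__   read b → write b, move R, go to D
D | bbbbbbb[_]_   read _ → write c, move R, go to E
E | bbbbbbbc[_]   read _ → write c, move L, go to B
B | bbbbbbb[c]c
At halt the head is at cell 5.

5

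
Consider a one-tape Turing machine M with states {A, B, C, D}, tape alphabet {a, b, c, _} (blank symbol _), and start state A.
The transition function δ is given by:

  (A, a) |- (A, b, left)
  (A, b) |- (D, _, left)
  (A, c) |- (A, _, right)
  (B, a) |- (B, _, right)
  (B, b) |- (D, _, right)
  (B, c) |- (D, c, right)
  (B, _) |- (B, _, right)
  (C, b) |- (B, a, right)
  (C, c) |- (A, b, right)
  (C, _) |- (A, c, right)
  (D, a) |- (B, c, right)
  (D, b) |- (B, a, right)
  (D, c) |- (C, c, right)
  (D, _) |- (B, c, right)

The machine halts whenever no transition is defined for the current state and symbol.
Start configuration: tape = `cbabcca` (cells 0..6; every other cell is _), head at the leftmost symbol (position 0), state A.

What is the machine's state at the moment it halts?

A | [c]babcca_   read c → write _, move right, go to A
A | _[b]abcca_   read b → write _, move left, go to D
D | [_]_abcca_   read _ → write c, move right, go to B
B | c[_]abcca_   read _ → write _, move right, go to B
B | c_[a]bcca_   read a → write _, move right, go to B
B | c__[b]cca_   read b → write _, move right, go to D
D | c___[c]ca_   read c → write c, move right, go to C
C | c___c[c]a_   read c → write b, move right, go to A
A | c___cb[a]_   read a → write b, move left, go to A
A | c___c[b]b_   read b → write _, move left, go to D
D | c___[c]_b_   read c → write c, move right, go to C
C | c___c[_]b_   read _ → write c, move right, go to A
A | c___cc[b]_   read b → write _, move left, go to D
D | c___c[c]__   read c → write c, move right, go to C
C | c___cc[_]_   read _ → write c, move right, go to A
A | c___ccc[_]
No transition is defined for (A, _); M halts in state A.

A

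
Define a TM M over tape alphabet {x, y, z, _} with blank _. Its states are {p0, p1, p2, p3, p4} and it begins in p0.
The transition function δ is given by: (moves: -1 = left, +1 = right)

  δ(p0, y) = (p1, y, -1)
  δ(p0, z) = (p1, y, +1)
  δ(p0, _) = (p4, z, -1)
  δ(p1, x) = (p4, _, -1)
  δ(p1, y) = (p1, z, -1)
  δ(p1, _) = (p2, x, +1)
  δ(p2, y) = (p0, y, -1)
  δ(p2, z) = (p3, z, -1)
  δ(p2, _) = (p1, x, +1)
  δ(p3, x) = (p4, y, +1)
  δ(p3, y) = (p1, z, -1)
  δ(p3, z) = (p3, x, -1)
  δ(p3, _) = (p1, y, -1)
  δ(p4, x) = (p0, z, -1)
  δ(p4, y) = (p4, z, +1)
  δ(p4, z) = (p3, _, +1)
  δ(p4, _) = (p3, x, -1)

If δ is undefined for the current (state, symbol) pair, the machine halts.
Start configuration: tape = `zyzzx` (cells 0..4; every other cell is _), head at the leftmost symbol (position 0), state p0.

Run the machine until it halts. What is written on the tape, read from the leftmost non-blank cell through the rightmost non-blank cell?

state=p0 head=0 tape=__[z]yzzx   (p0,z)→(p1,y,+1)
state=p1 head=1 tape=__y[y]zzx   (p1,y)→(p1,z,-1)
state=p1 head=0 tape=__[y]zzzx   (p1,y)→(p1,z,-1)
state=p1 head=-1 tape=_[_]zzzzx   (p1,_)→(p2,x,+1)
state=p2 head=0 tape=_x[z]zzzx   (p2,z)→(p3,z,-1)
state=p3 head=-1 tape=_[x]zzzzx   (p3,x)→(p4,y,+1)
state=p4 head=0 tape=_y[z]zzzx   (p4,z)→(p3,_,+1)
state=p3 head=1 tape=_y_[z]zzx   (p3,z)→(p3,x,-1)
state=p3 head=0 tape=_y[_]xzzx   (p3,_)→(p1,y,-1)
state=p1 head=-1 tape=_[y]yxzzx   (p1,y)→(p1,z,-1)
state=p1 head=-2 tape=[_]zyxzzx   (p1,_)→(p2,x,+1)
state=p2 head=-1 tape=x[z]yxzzx   (p2,z)→(p3,z,-1)
state=p3 head=-2 tape=[x]zyxzzx   (p3,x)→(p4,y,+1)
state=p4 head=-1 tape=y[z]yxzzx   (p4,z)→(p3,_,+1)
state=p3 head=0 tape=y_[y]xzzx   (p3,y)→(p1,z,-1)
state=p1 head=-1 tape=y[_]zxzzx   (p1,_)→(p2,x,+1)
state=p2 head=0 tape=yx[z]xzzx   (p2,z)→(p3,z,-1)
state=p3 head=-1 tape=y[x]zxzzx   (p3,x)→(p4,y,+1)
state=p4 head=0 tape=yy[z]xzzx   (p4,z)→(p3,_,+1)
state=p3 head=1 tape=yy_[x]zzx   (p3,x)→(p4,y,+1)
state=p4 head=2 tape=yy_y[z]zx   (p4,z)→(p3,_,+1)
state=p3 head=3 tape=yy_y_[z]x   (p3,z)→(p3,x,-1)
state=p3 head=2 tape=yy_y[_]xx   (p3,_)→(p1,y,-1)
state=p1 head=1 tape=yy_[y]yxx   (p1,y)→(p1,z,-1)
state=p1 head=0 tape=yy[_]zyxx   (p1,_)→(p2,x,+1)
state=p2 head=1 tape=yyx[z]yxx   (p2,z)→(p3,z,-1)
state=p3 head=0 tape=yy[x]zyxx   (p3,x)→(p4,y,+1)
state=p4 head=1 tape=yyy[z]yxx   (p4,z)→(p3,_,+1)
state=p3 head=2 tape=yyy_[y]xx   (p3,y)→(p1,z,-1)
state=p1 head=1 tape=yyy[_]zxx   (p1,_)→(p2,x,+1)
state=p2 head=2 tape=yyyx[z]xx   (p2,z)→(p3,z,-1)
state=p3 head=1 tape=yyy[x]zxx   (p3,x)→(p4,y,+1)
state=p4 head=2 tape=yyyy[z]xx   (p4,z)→(p3,_,+1)
state=p3 head=3 tape=yyyy_[x]x   (p3,x)→(p4,y,+1)
state=p4 head=4 tape=yyyy_y[x]   (p4,x)→(p0,z,-1)
state=p0 head=3 tape=yyyy_[y]z   (p0,y)→(p1,y,-1)
state=p1 head=2 tape=yyyy[_]yz   (p1,_)→(p2,x,+1)
state=p2 head=3 tape=yyyyx[y]z   (p2,y)→(p0,y,-1)
state=p0 head=2 tape=yyyy[x]yz
The non-blank tape span at halt is yyyyxyz.

yyyyxyz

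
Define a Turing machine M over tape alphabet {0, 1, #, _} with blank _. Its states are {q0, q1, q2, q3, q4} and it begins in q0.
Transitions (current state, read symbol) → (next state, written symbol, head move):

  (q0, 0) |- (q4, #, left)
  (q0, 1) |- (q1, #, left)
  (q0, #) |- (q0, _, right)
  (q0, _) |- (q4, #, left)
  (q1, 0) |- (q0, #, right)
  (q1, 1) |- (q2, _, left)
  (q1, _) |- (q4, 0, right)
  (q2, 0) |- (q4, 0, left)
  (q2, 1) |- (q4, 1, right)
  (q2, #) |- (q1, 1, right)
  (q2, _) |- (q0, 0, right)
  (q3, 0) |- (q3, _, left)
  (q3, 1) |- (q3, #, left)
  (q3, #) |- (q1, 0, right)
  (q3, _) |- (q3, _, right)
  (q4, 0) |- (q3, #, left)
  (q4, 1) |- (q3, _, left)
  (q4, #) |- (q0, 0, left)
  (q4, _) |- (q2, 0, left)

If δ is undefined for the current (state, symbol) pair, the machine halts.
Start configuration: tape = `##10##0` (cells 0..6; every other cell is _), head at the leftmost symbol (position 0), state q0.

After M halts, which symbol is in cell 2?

0

state=q0 head=0 tape=__[#]#10##0   (q0,#)→(q0,_,right)
state=q0 head=1 tape=___[#]10##0   (q0,#)→(q0,_,right)
state=q0 head=2 tape=____[1]0##0   (q0,1)→(q1,#,left)
state=q1 head=1 tape=___[_]#0##0   (q1,_)→(q4,0,right)
state=q4 head=2 tape=___0[#]0##0   (q4,#)→(q0,0,left)
state=q0 head=1 tape=___[0]00##0   (q0,0)→(q4,#,left)
state=q4 head=0 tape=__[_]#00##0   (q4,_)→(q2,0,left)
state=q2 head=-1 tape=_[_]0#00##0   (q2,_)→(q0,0,right)
state=q0 head=0 tape=_0[0]#00##0   (q0,0)→(q4,#,left)
state=q4 head=-1 tape=_[0]##00##0   (q4,0)→(q3,#,left)
state=q3 head=-2 tape=[_]###00##0   (q3,_)→(q3,_,right)
state=q3 head=-1 tape=_[#]##00##0   (q3,#)→(q1,0,right)
state=q1 head=0 tape=_0[#]#00##0
Cell 2 holds 0 when M halts.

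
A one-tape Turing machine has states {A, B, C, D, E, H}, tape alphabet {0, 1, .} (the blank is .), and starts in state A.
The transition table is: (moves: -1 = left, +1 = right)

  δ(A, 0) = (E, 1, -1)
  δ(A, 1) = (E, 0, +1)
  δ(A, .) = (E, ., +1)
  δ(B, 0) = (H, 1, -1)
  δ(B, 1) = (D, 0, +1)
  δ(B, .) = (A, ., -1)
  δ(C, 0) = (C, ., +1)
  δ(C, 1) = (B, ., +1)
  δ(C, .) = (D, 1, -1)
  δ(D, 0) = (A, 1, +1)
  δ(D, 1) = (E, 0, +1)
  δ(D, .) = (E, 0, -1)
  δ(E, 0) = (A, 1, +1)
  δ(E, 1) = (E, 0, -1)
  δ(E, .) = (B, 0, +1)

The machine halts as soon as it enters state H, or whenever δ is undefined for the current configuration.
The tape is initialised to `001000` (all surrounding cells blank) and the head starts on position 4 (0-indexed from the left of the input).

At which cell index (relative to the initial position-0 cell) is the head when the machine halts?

state=A head=4 tape=.0010[0]0...   (A,0)→(E,1,-1)
state=E head=3 tape=.001[0]10...   (E,0)→(A,1,+1)
state=A head=4 tape=.0011[1]0...   (A,1)→(E,0,+1)
state=E head=5 tape=.00110[0]...   (E,0)→(A,1,+1)
state=A head=6 tape=.001101[.]..   (A,.)→(E,.,+1)
state=E head=7 tape=.001101.[.].   (E,.)→(B,0,+1)
state=B head=8 tape=.001101.0[.]   (B,.)→(A,.,-1)
state=A head=7 tape=.001101.[0].   (A,0)→(E,1,-1)
state=E head=6 tape=.001101[.]1.   (E,.)→(B,0,+1)
state=B head=7 tape=.0011010[1].   (B,1)→(D,0,+1)
state=D head=8 tape=.00110100[.]   (D,.)→(E,0,-1)
state=E head=7 tape=.0011010[0]0   (E,0)→(A,1,+1)
state=A head=8 tape=.00110101[0]   (A,0)→(E,1,-1)
state=E head=7 tape=.0011010[1]1   (E,1)→(E,0,-1)
state=E head=6 tape=.001101[0]01   (E,0)→(A,1,+1)
state=A head=7 tape=.0011011[0]1   (A,0)→(E,1,-1)
state=E head=6 tape=.001101[1]11   (E,1)→(E,0,-1)
state=E head=5 tape=.00110[1]011   (E,1)→(E,0,-1)
state=E head=4 tape=.0011[0]0011   (E,0)→(A,1,+1)
state=A head=5 tape=.00111[0]011   (A,0)→(E,1,-1)
state=E head=4 tape=.0011[1]1011   (E,1)→(E,0,-1)
state=E head=3 tape=.001[1]01011   (E,1)→(E,0,-1)
state=E head=2 tape=.00[1]001011   (E,1)→(E,0,-1)
state=E head=1 tape=.0[0]0001011   (E,0)→(A,1,+1)
state=A head=2 tape=.01[0]001011   (A,0)→(E,1,-1)
state=E head=1 tape=.0[1]1001011   (E,1)→(E,0,-1)
state=E head=0 tape=.[0]01001011   (E,0)→(A,1,+1)
state=A head=1 tape=.1[0]1001011   (A,0)→(E,1,-1)
state=E head=0 tape=.[1]11001011   (E,1)→(E,0,-1)
state=E head=-1 tape=[.]011001011   (E,.)→(B,0,+1)
state=B head=0 tape=0[0]11001011   (B,0)→(H,1,-1)
state=H head=-1 tape=[0]111001011
At halt the head is at cell -1.

-1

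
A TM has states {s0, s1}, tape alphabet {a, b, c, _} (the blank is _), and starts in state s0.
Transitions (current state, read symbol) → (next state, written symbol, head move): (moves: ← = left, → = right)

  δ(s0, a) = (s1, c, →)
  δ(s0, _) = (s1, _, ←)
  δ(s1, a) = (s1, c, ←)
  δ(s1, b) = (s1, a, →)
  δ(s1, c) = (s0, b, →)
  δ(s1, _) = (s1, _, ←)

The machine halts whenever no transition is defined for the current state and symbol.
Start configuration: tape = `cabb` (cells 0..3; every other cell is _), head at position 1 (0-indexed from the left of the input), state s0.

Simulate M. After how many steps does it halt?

7

s0 | c[a]bb_   read a → write c, move →, go to s1
s1 | cc[b]b_   read b → write a, move →, go to s1
s1 | cca[b]_   read b → write a, move →, go to s1
s1 | ccaa[_]   read _ → write _, move ←, go to s1
s1 | cca[a]_   read a → write c, move ←, go to s1
s1 | cc[a]c_   read a → write c, move ←, go to s1
s1 | c[c]cc_   read c → write b, move →, go to s0
s0 | cb[c]c_
M halts after 7 transitions.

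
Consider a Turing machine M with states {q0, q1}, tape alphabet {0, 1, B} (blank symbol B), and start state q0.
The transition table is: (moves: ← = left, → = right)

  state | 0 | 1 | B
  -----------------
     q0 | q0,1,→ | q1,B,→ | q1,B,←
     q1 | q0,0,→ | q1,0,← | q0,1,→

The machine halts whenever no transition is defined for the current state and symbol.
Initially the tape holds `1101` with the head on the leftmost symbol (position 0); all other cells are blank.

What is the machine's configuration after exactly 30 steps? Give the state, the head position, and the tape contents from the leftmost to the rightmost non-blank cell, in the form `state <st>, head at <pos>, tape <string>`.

q0 | BB[1]101BB   read 1 → write B, move →, go to q1
q1 | BBB[1]01BB   read 1 → write 0, move ←, go to q1
q1 | BB[B]001BB   read B → write 1, move →, go to q0
q0 | BB1[0]01BB   read 0 → write 1, move →, go to q0
q0 | BB11[0]1BB   read 0 → write 1, move →, go to q0
q0 | BB111[1]BB   read 1 → write B, move →, go to q1
q1 | BB111B[B]B   read B → write 1, move →, go to q0
q0 | BB111B1[B]   read B → write B, move ←, go to q1
q1 | BB111B[1]B   read 1 → write 0, move ←, go to q1
q1 | BB111[B]0B   read B → write 1, move →, go to q0
q0 | BB1111[0]B   read 0 → write 1, move →, go to q0
q0 | BB11111[B]   read B → write B, move ←, go to q1
q1 | BB1111[1]B   read 1 → write 0, move ←, go to q1
q1 | BB111[1]0B   read 1 → write 0, move ←, go to q1
q1 | BB11[1]00B   read 1 → write 0, move ←, go to q1
q1 | BB1[1]000B   read 1 → write 0, move ←, go to q1
q1 | BB[1]0000B   read 1 → write 0, move ←, go to q1
q1 | B[B]00000B   read B → write 1, move →, go to q0
q0 | B1[0]0000B   read 0 → write 1, move →, go to q0
q0 | B11[0]000B   read 0 → write 1, move →, go to q0
q0 | B111[0]00B   read 0 → write 1, move →, go to q0
q0 | B1111[0]0B   read 0 → write 1, move →, go to q0
q0 | B11111[0]B   read 0 → write 1, move →, go to q0
q0 | B111111[B]   read B → write B, move ←, go to q1
q1 | B11111[1]B   read 1 → write 0, move ←, go to q1
q1 | B1111[1]0B   read 1 → write 0, move ←, go to q1
q1 | B111[1]00B   read 1 → write 0, move ←, go to q1
q1 | B11[1]000B   read 1 → write 0, move ←, go to q1
q1 | B1[1]0000B   read 1 → write 0, move ←, go to q1
q1 | B[1]00000B   read 1 → write 0, move ←, go to q1
q1 | [B]000000B
After 30 steps: state q1, head at -2, tape 000000.

state q1, head at -2, tape 000000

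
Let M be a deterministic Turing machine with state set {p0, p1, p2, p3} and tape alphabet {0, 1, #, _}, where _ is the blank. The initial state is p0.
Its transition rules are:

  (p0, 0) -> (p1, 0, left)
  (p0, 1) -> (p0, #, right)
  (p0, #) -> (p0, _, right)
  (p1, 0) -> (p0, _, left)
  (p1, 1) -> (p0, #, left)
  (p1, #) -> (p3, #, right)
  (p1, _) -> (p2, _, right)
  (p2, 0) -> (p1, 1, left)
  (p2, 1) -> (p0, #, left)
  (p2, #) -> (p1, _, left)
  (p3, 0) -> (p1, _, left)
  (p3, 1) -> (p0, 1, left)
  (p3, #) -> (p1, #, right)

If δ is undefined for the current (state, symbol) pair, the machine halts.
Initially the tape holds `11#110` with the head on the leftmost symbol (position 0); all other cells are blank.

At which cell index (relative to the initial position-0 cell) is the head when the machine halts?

p0 | [1]1#110   read 1 → write #, move right, go to p0
p0 | #[1]#110   read 1 → write #, move right, go to p0
p0 | ##[#]110   read # → write _, move right, go to p0
p0 | ##_[1]10   read 1 → write #, move right, go to p0
p0 | ##_#[1]0   read 1 → write #, move right, go to p0
p0 | ##_##[0]   read 0 → write 0, move left, go to p1
p1 | ##_#[#]0   read # → write #, move right, go to p3
p3 | ##_##[0]   read 0 → write _, move left, go to p1
p1 | ##_#[#]_   read # → write #, move right, go to p3
p3 | ##_##[_]
At halt the head is at cell 5.

5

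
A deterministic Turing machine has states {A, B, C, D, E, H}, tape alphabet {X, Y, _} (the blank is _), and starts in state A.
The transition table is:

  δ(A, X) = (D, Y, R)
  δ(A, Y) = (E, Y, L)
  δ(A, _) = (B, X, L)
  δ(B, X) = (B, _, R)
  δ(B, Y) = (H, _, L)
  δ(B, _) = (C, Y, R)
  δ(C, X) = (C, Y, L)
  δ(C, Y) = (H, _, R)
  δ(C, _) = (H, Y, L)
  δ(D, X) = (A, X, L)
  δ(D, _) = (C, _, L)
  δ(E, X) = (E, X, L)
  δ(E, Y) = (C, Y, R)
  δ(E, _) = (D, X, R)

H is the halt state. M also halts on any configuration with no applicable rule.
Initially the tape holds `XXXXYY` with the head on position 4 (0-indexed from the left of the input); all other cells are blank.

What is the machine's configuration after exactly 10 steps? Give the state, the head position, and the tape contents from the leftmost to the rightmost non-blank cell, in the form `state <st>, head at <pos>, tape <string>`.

state=A head=4 tape=__XXXX[Y]Y   (A,Y)→(E,Y,L)
state=E head=3 tape=__XXX[X]YY   (E,X)→(E,X,L)
state=E head=2 tape=__XX[X]XYY   (E,X)→(E,X,L)
state=E head=1 tape=__X[X]XXYY   (E,X)→(E,X,L)
state=E head=0 tape=__[X]XXXYY   (E,X)→(E,X,L)
state=E head=-1 tape=_[_]XXXXYY   (E,_)→(D,X,R)
state=D head=0 tape=_X[X]XXXYY   (D,X)→(A,X,L)
state=A head=-1 tape=_[X]XXXXYY   (A,X)→(D,Y,R)
state=D head=0 tape=_Y[X]XXXYY   (D,X)→(A,X,L)
state=A head=-1 tape=_[Y]XXXXYY   (A,Y)→(E,Y,L)
state=E head=-2 tape=[_]YXXXXYY
After 10 steps: state E, head at -2, tape YXXXXYY.

state E, head at -2, tape YXXXXYY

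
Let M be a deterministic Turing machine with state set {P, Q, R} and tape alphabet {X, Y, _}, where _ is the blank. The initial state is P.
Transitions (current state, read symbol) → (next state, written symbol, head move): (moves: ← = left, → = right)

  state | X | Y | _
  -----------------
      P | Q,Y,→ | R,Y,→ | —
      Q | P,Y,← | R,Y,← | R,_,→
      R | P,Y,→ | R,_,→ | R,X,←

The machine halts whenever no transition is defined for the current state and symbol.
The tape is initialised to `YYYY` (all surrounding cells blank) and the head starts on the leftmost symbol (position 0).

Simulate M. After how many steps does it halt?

15

state=P head=0 tape=[Y]YYY__   (P,Y)→(R,Y,→)
state=R head=1 tape=Y[Y]YY__   (R,Y)→(R,_,→)
state=R head=2 tape=Y_[Y]Y__   (R,Y)→(R,_,→)
state=R head=3 tape=Y__[Y]__   (R,Y)→(R,_,→)
state=R head=4 tape=Y___[_]_   (R,_)→(R,X,←)
state=R head=3 tape=Y__[_]X_   (R,_)→(R,X,←)
state=R head=2 tape=Y_[_]XX_   (R,_)→(R,X,←)
state=R head=1 tape=Y[_]XXX_   (R,_)→(R,X,←)
state=R head=0 tape=[Y]XXXX_   (R,Y)→(R,_,→)
state=R head=1 tape=_[X]XXX_   (R,X)→(P,Y,→)
state=P head=2 tape=_Y[X]XX_   (P,X)→(Q,Y,→)
state=Q head=3 tape=_YY[X]X_   (Q,X)→(P,Y,←)
state=P head=2 tape=_Y[Y]YX_   (P,Y)→(R,Y,→)
state=R head=3 tape=_YY[Y]X_   (R,Y)→(R,_,→)
state=R head=4 tape=_YY_[X]_   (R,X)→(P,Y,→)
state=P head=5 tape=_YY_Y[_]
M halts after 15 transitions.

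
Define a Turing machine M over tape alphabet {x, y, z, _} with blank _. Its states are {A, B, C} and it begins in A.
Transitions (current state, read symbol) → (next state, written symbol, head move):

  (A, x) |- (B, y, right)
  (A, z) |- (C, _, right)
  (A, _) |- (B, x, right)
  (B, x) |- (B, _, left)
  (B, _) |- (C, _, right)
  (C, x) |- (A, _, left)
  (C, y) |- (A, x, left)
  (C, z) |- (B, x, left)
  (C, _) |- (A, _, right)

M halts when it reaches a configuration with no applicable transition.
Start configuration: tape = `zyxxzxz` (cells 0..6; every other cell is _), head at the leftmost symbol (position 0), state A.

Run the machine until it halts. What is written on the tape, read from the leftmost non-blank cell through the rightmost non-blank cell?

A | _[z]yxxzxz   read z → write _, move right, go to C
C | __[y]xxzxz   read y → write x, move left, go to A
A | _[_]xxxzxz   read _ → write x, move right, go to B
B | _x[x]xxzxz   read x → write _, move left, go to B
B | _[x]_xxzxz   read x → write _, move left, go to B
B | [_]__xxzxz   read _ → write _, move right, go to C
C | _[_]_xxzxz   read _ → write _, move right, go to A
A | __[_]xxzxz   read _ → write x, move right, go to B
B | __x[x]xzxz   read x → write _, move left, go to B
B | __[x]_xzxz   read x → write _, move left, go to B
B | _[_]__xzxz   read _ → write _, move right, go to C
C | __[_]_xzxz   read _ → write _, move right, go to A
A | ___[_]xzxz   read _ → write x, move right, go to B
B | ___x[x]zxz   read x → write _, move left, go to B
B | ___[x]_zxz   read x → write _, move left, go to B
B | __[_]__zxz   read _ → write _, move right, go to C
C | ___[_]_zxz   read _ → write _, move right, go to A
A | ____[_]zxz   read _ → write x, move right, go to B
B | ____x[z]xz
The non-blank tape span at halt is xzxz.

xzxz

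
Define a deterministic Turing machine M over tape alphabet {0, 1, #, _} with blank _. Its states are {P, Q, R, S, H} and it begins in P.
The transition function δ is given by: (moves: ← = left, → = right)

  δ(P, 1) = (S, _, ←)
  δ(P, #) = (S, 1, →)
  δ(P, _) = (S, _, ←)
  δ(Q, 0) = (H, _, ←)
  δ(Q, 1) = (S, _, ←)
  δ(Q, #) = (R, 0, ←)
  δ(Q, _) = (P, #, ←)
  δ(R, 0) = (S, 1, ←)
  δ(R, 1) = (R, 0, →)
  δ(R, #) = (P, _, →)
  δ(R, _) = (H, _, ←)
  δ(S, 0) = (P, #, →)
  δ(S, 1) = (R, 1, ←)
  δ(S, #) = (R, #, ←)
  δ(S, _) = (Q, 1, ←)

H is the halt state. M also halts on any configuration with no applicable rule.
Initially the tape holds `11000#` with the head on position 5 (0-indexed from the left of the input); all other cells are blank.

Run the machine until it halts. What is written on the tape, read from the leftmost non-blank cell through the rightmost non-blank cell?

1_1_#_1

P | 11000[#]_   read # → write 1, move →, go to S
S | 110001[_]   read _ → write 1, move ←, go to Q
Q | 11000[1]1   read 1 → write _, move ←, go to S
S | 1100[0]_1   read 0 → write #, move →, go to P
P | 1100#[_]1   read _ → write _, move ←, go to S
S | 1100[#]_1   read # → write #, move ←, go to R
R | 110[0]#_1   read 0 → write 1, move ←, go to S
S | 11[0]1#_1   read 0 → write #, move →, go to P
P | 11#[1]#_1   read 1 → write _, move ←, go to S
S | 11[#]_#_1   read # → write #, move ←, go to R
R | 1[1]#_#_1   read 1 → write 0, move →, go to R
R | 10[#]_#_1   read # → write _, move →, go to P
P | 10_[_]#_1   read _ → write _, move ←, go to S
S | 10[_]_#_1   read _ → write 1, move ←, go to Q
Q | 1[0]1_#_1   read 0 → write _, move ←, go to H
H | [1]_1_#_1
The non-blank tape span at halt is 1_1_#_1.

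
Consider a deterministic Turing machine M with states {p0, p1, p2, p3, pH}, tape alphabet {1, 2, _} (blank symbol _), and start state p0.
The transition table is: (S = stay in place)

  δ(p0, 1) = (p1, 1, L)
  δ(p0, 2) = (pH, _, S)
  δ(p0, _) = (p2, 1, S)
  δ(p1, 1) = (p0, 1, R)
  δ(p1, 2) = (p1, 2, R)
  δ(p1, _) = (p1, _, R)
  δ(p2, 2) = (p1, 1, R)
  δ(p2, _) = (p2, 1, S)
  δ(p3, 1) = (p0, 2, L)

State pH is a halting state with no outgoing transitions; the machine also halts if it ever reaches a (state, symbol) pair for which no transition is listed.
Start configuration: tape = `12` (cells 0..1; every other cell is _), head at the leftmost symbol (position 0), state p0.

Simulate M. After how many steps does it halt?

4

p0 | _[1]2   read 1 → write 1, move L, go to p1
p1 | [_]12   read _ → write _, move R, go to p1
p1 | _[1]2   read 1 → write 1, move R, go to p0
p0 | _1[2]   read 2 → write _, move S, go to pH
pH | _1[_]
M halts after 4 transitions.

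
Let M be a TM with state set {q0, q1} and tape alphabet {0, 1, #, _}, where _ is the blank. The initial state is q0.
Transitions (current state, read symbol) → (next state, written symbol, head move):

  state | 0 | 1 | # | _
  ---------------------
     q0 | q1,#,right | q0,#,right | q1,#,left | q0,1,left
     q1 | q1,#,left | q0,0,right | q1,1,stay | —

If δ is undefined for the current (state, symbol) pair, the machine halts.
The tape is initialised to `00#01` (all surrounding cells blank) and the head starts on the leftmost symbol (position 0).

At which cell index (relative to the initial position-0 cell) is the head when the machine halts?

q0 | _[0]0#01   read 0 → write #, move right, go to q1
q1 | _#[0]#01   read 0 → write #, move left, go to q1
q1 | _[#]##01   read # → write 1, move stay, go to q1
q1 | _[1]##01   read 1 → write 0, move right, go to q0
q0 | _0[#]#01   read # → write #, move left, go to q1
q1 | _[0]##01   read 0 → write #, move left, go to q1
q1 | [_]###01
At halt the head is at cell -1.

-1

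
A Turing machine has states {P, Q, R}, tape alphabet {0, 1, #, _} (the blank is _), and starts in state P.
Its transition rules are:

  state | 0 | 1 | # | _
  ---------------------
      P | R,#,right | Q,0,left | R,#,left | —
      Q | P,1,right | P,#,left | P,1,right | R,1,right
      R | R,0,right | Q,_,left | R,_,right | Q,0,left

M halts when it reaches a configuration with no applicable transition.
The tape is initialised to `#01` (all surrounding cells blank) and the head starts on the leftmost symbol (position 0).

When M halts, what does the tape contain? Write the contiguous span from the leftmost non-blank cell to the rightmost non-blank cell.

state=P head=0 tape=__[#]01   (P,#)→(R,#,left)
state=R head=-1 tape=_[_]#01   (R,_)→(Q,0,left)
state=Q head=-2 tape=[_]0#01   (Q,_)→(R,1,right)
state=R head=-1 tape=1[0]#01   (R,0)→(R,0,right)
state=R head=0 tape=10[#]01   (R,#)→(R,_,right)
state=R head=1 tape=10_[0]1   (R,0)→(R,0,right)
state=R head=2 tape=10_0[1]   (R,1)→(Q,_,left)
state=Q head=1 tape=10_[0]_   (Q,0)→(P,1,right)
state=P head=2 tape=10_1[_]
The non-blank tape span at halt is 10_1.

10_1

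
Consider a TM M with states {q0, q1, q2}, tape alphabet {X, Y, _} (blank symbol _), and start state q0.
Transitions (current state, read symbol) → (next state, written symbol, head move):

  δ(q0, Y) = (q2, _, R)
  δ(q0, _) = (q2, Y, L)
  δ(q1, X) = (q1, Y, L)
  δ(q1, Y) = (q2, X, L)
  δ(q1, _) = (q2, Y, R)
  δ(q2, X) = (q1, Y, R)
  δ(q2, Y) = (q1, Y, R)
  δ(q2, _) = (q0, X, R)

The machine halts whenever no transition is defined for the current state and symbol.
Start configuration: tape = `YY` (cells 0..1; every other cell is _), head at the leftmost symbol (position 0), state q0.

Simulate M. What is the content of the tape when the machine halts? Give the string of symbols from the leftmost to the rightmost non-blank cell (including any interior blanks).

XXYYY

state=q0 head=0 tape=[Y]Y___   (q0,Y)→(q2,_,R)
state=q2 head=1 tape=_[Y]___   (q2,Y)→(q1,Y,R)
state=q1 head=2 tape=_Y[_]__   (q1,_)→(q2,Y,R)
state=q2 head=3 tape=_YY[_]_   (q2,_)→(q0,X,R)
state=q0 head=4 tape=_YYX[_]   (q0,_)→(q2,Y,L)
state=q2 head=3 tape=_YY[X]Y   (q2,X)→(q1,Y,R)
state=q1 head=4 tape=_YYY[Y]   (q1,Y)→(q2,X,L)
state=q2 head=3 tape=_YY[Y]X   (q2,Y)→(q1,Y,R)
state=q1 head=4 tape=_YYY[X]   (q1,X)→(q1,Y,L)
state=q1 head=3 tape=_YY[Y]Y   (q1,Y)→(q2,X,L)
state=q2 head=2 tape=_Y[Y]XY   (q2,Y)→(q1,Y,R)
state=q1 head=3 tape=_YY[X]Y   (q1,X)→(q1,Y,L)
state=q1 head=2 tape=_Y[Y]YY   (q1,Y)→(q2,X,L)
state=q2 head=1 tape=_[Y]XYY   (q2,Y)→(q1,Y,R)
state=q1 head=2 tape=_Y[X]YY   (q1,X)→(q1,Y,L)
state=q1 head=1 tape=_[Y]YYY   (q1,Y)→(q2,X,L)
state=q2 head=0 tape=[_]XYYY   (q2,_)→(q0,X,R)
state=q0 head=1 tape=X[X]YYY
The non-blank tape span at halt is XXYYY.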